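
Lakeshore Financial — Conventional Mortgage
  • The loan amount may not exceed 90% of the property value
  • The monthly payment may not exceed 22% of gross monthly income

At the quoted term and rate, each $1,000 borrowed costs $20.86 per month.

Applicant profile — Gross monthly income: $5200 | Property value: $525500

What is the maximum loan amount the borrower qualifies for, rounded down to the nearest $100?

Payment cap: 22% × $5,200 = $1,144/month.
At $20.86 per $1,000, that supports 1,144/20.86 × 1,000 ≈ $54,841 → $54,800.
LTV cap: 90% × $525,500 = $472,950 → $472,900.
Binding constraint: payment-to-income.

$54,800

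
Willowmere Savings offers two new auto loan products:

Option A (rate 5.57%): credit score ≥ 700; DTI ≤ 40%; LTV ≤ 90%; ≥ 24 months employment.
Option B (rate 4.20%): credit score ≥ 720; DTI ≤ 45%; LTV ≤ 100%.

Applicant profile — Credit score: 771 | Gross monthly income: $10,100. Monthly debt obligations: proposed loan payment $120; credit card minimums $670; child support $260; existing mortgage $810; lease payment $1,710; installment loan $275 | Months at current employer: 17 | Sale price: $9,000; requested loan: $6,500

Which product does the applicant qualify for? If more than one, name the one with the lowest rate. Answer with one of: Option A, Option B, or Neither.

Total debts = (120 + 670 + 260 + 810 + 1,710 + 275) = 3,845; DTI = 3,845/10,100 = 38.1%.
LTV = 6,500/9,000 = 72.2%.
Option A: score 771 ≥ 700; DTI 38.1% ≤ 40%; LTV 72.2% ≤ 90%; employment 17 < 24 mo → does not qualify.
Option B: score 771 ≥ 720; DTI 38.1% ≤ 45%; LTV 72.2% ≤ 100% → qualifies.

Option B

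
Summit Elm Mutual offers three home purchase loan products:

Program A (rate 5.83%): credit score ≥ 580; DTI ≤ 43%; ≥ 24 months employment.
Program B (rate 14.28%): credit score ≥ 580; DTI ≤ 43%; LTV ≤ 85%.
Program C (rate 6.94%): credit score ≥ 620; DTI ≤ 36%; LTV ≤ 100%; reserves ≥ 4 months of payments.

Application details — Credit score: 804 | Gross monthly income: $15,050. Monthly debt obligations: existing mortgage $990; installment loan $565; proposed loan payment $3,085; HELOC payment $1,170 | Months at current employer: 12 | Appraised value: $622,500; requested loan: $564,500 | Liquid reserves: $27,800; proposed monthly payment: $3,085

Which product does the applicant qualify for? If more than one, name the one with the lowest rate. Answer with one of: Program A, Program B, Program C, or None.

None

Total debts = (990 + 565 + 3,085 + 1,170) = 5,810; DTI = 5,810/15,050 = 38.6%.
LTV = 564,500/622,500 = 90.7%.
Reserves = 27,800/3,085 = 9.0 months.
Program A: score 804 ≥ 580; DTI 38.6% ≤ 43%; employment 12 < 24 mo → does not qualify.
Program B: score 804 ≥ 580; DTI 38.6% ≤ 43%; LTV 90.7% > 85% → does not qualify.
Program C: score 804 ≥ 620; DTI 38.6% > 36%; LTV 90.7% ≤ 100%; reserves 9.0 ≥ 4 mo → does not qualify.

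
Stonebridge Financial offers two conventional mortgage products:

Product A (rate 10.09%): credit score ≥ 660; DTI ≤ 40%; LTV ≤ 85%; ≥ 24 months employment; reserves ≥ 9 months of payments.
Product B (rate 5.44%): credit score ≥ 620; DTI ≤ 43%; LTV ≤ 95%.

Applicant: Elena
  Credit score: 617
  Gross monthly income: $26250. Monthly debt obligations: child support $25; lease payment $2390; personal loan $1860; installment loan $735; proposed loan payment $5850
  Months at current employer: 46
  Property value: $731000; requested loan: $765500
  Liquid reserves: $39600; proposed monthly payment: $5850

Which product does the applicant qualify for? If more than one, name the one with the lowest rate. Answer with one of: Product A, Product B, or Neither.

Neither

Total debts = (25 + 2,390 + 1,860 + 735 + 5,850) = 10,860; DTI = 10,860/26,250 = 41.4%.
LTV = 765,500/731,000 = 104.7%.
Reserves = 39,600/5,850 = 6.8 months.
Product A: score 617 < 660; DTI 41.4% > 40%; LTV 104.7% > 85%; employment 46 ≥ 24 mo; reserves 6.8 < 9 mo → does not qualify.
Product B: score 617 < 620; DTI 41.4% ≤ 43%; LTV 104.7% > 95% → does not qualify.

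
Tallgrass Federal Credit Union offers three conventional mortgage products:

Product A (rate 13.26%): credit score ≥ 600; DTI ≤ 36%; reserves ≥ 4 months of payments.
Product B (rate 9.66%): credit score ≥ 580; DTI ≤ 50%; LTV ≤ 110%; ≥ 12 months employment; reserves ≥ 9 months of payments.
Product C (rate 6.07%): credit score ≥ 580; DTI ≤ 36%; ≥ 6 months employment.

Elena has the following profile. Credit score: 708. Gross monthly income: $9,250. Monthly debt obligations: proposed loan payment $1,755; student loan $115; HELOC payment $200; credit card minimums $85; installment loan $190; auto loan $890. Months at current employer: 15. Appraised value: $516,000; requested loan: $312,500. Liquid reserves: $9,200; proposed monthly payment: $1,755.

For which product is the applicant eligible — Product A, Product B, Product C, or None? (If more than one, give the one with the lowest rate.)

Total debts = (1,755 + 115 + 200 + 85 + 190 + 890) = 3,235; DTI = 3,235/9,250 = 35%.
LTV = 312,500/516,000 = 60.6%.
Reserves = 9,200/1,755 = 5.2 months.
Product A: score 708 ≥ 600; DTI 35% ≤ 36%; reserves 5.2 ≥ 4 mo → qualifies.
Product B: score 708 ≥ 580; DTI 35% ≤ 50%; LTV 60.6% ≤ 110%; employment 15 ≥ 12 mo; reserves 5.2 < 9 mo → does not qualify.
Product C: score 708 ≥ 580; DTI 35% ≤ 36%; employment 15 ≥ 6 mo → qualifies.
Qualifying: Product A, Product C. Lowest rate is 6.07% → Product C.

Product C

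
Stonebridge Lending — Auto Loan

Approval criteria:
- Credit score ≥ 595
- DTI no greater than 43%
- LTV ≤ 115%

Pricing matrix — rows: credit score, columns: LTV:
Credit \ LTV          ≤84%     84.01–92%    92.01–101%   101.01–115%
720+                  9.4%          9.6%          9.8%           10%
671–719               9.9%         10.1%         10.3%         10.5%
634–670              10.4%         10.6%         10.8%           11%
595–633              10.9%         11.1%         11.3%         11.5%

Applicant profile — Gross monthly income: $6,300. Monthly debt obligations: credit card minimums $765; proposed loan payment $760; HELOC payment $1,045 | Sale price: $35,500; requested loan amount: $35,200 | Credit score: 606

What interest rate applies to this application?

11.3%

Credit score 606 ≥ 595; Total monthly debts = (765 + 760 + 1,045) = 2,570. DTI = 2,570/6,300 = 40.8% ≤ 43%
Loan-to-value = 35,200/35,500 = 99.2% — pass (115% max)
Row: 606 falls in 595–633. Column: 99.2% falls in 92.01–101%. Rate = 11.3%.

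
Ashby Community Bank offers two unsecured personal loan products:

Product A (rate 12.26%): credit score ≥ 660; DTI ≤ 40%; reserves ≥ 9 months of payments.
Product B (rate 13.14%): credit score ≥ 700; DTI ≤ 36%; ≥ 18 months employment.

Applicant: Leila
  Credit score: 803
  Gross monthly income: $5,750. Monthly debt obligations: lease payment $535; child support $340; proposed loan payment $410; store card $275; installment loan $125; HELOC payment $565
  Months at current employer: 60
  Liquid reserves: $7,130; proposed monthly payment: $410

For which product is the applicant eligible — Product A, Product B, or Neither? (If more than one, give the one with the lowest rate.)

Product A

Total debts = (535 + 340 + 410 + 275 + 125 + 565) = 2,250; DTI = 2,250/5,750 = 39.1%.
Reserves = 7,130/410 = 17.4 months.
Product A: score 803 ≥ 660; DTI 39.1% ≤ 40%; reserves 17.4 ≥ 9 mo → qualifies.
Product B: score 803 ≥ 700; DTI 39.1% > 36%; employment 60 ≥ 18 mo → does not qualify.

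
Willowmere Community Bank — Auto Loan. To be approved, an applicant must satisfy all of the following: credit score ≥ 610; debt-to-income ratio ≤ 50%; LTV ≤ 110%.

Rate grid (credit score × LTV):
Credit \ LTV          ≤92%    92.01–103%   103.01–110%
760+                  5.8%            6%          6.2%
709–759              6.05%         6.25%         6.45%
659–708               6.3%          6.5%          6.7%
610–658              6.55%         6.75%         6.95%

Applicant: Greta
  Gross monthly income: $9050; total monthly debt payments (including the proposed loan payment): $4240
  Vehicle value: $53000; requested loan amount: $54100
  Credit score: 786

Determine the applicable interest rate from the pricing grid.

6%

Credit score 786 ≥ 610; Debt-to-income = 4,240/9,050 = 46.9% — meets 50% limit
Loan-to-value = 54,100/53,000 = 102.1% — pass (110% max)
Credit 786 → row 760+; LTV 102.1% → column 92.01–103%. Grid cell → 6%.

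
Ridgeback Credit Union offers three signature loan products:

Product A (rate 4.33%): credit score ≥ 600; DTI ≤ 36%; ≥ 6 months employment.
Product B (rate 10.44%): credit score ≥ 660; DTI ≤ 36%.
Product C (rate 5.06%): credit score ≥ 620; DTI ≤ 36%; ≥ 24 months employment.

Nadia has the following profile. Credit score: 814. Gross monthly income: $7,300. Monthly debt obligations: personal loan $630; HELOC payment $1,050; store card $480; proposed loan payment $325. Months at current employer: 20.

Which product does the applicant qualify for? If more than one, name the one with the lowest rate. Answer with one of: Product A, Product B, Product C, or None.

Product A

Total debts = (630 + 1,050 + 480 + 325) = 2,485; DTI = 2,485/7,300 = 34%.
Product A: score 814 ≥ 600; DTI 34% ≤ 36%; employment 20 ≥ 6 mo → qualifies.
Product B: score 814 ≥ 660; DTI 34% ≤ 36% → qualifies.
Product C: score 814 ≥ 620; DTI 34% ≤ 36%; employment 20 < 24 mo → does not qualify.
Qualifying: Product A, Product B. Lowest rate is 4.33% → Product A.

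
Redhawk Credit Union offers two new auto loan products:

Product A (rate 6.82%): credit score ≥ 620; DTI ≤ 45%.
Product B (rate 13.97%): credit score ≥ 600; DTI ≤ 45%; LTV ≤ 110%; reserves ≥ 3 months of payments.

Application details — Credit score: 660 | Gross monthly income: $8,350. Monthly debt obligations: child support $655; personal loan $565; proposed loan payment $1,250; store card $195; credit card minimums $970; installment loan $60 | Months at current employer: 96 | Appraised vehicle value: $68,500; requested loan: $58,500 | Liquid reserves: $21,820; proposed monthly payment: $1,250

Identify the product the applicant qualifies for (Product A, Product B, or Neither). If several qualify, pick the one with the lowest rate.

Product A

Total debts = (655 + 565 + 1,250 + 195 + 970 + 60) = 3,695; DTI = 3,695/8,350 = 44.3%.
LTV = 58,500/68,500 = 85.4%.
Reserves = 21,820/1,250 = 17.5 months.
Product A: score 660 ≥ 620; DTI 44.3% ≤ 45% → qualifies.
Product B: score 660 ≥ 600; DTI 44.3% ≤ 45%; LTV 85.4% ≤ 110%; reserves 17.5 ≥ 3 mo → qualifies.
Qualifying: Product A, Product B. Lowest rate is 6.82% → Product A.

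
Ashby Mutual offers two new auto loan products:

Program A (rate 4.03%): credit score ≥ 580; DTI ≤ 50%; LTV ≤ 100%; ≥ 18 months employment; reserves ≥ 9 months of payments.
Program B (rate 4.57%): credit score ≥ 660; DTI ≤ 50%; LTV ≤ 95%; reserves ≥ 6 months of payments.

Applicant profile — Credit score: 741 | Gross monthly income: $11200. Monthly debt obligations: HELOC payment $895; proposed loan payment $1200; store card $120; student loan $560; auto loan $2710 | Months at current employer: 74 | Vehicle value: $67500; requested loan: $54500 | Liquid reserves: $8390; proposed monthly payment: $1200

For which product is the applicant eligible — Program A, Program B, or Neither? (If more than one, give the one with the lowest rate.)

Total debts = (895 + 1,200 + 120 + 560 + 2,710) = 5,485; DTI = 5,485/11,200 = 49%.
LTV = 54,500/67,500 = 80.7%.
Reserves = 8,390/1,200 = 7.0 months.
Program A: score 741 ≥ 580; DTI 49% ≤ 50%; LTV 80.7% ≤ 100%; employment 74 ≥ 18 mo; reserves 7.0 < 9 mo → does not qualify.
Program B: score 741 ≥ 660; DTI 49% ≤ 50%; LTV 80.7% ≤ 95%; reserves 7.0 ≥ 6 mo → qualifies.

Program B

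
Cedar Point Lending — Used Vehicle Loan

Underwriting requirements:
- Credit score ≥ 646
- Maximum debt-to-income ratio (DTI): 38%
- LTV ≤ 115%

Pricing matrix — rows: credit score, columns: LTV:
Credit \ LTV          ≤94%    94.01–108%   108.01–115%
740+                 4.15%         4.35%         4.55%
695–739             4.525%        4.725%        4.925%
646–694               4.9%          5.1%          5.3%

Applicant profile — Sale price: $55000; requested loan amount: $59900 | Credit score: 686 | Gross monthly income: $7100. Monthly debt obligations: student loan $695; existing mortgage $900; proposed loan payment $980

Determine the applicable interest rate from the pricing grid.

Credit score 686 ≥ 646; Total monthly debts = (695 + 900 + 980) = 2,575. Debt-to-income = 2,575/7,100 = 36.3% — meets 38% limit
LTV = 59,900/55,000 = 108.9% ≤ 115%
Row: 686 falls in 646–694. Column: 108.9% falls in 108.01–115%. Rate = 5.3%.

5.3%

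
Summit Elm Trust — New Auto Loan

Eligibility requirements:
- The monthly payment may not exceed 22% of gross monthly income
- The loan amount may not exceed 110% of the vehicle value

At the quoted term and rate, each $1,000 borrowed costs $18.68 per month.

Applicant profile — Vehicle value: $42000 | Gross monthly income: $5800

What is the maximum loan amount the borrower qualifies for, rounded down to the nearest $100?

$46,200

Payment cap: 22% × $5,800 = $1,276/month.
At $18.68 per $1,000, that supports 1,276/18.68 × 1,000 ≈ $68,308 → $68,300.
LTV cap: 110% × $42,000 = $46,200 → $46,200.
Binding constraint: loan-to-value.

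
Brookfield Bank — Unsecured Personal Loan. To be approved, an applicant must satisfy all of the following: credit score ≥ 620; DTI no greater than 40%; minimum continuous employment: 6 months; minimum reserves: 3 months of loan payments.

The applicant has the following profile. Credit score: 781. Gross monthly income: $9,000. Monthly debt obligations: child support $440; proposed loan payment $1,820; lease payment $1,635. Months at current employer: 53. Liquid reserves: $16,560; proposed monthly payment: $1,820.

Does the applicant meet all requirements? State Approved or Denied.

Credit score 781 ≥ 620 (meets)
Total monthly debts = (440 + 1,820 + 1,635) = 3,895. Debt-to-income = 3,895/9,000 = 43.3% — over 40% limit
Employment 53 ≥ 6 months
Liquid reserves cover 16,560/1,820 = 9.1 months — ≥ 3 required
Fails on DTI.

Denied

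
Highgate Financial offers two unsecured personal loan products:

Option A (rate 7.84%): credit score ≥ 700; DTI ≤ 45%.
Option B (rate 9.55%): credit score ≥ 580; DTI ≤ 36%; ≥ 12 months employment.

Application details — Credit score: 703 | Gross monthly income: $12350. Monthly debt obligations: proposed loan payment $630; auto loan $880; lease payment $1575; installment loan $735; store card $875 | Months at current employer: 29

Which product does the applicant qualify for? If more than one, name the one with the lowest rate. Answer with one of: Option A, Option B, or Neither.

Option A

Total debts = (630 + 880 + 1,575 + 735 + 875) = 4,695; DTI = 4,695/12,350 = 38%.
Option A: score 703 ≥ 700; DTI 38% ≤ 45% → qualifies.
Option B: score 703 ≥ 580; DTI 38% > 36%; employment 29 ≥ 12 mo → does not qualify.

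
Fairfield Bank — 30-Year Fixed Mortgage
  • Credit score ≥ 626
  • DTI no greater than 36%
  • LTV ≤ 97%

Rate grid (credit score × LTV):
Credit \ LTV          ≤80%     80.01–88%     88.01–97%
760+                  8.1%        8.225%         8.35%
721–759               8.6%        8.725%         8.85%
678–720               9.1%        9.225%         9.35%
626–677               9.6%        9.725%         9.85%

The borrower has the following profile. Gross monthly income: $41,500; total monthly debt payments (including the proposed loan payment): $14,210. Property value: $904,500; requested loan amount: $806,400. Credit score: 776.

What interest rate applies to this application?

8.35%

Credit score 776 ≥ 626; DTI = 14,210/41,500 = 34.2% ≤ 36%
LTV = 806,400/904,500 = 89.2% ≤ 97%
Score 776 is in the 760+ band; LTV 89.2% is in the 88.01–97% band → 8.35%.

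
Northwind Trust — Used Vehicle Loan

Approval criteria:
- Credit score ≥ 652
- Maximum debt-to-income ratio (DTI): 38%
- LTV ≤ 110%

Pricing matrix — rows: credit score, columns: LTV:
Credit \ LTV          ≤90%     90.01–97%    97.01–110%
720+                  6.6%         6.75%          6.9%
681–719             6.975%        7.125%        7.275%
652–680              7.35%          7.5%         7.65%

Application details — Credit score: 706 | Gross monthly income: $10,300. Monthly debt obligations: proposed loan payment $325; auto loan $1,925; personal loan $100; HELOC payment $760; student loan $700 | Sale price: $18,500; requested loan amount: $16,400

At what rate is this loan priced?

Credit score 706 ≥ 652; Total monthly debts = (325 + 1,925 + 100 + 760 + 700) = 3,810. Debt-to-income = 3,810/10,300 = 37% — meets 38% limit
LTV = 16,400/18,500 = 88.6% ≤ 110%
Row: 706 falls in 681–719. Column: 88.6% falls in ≤90%. Rate = 6.975%.

6.975%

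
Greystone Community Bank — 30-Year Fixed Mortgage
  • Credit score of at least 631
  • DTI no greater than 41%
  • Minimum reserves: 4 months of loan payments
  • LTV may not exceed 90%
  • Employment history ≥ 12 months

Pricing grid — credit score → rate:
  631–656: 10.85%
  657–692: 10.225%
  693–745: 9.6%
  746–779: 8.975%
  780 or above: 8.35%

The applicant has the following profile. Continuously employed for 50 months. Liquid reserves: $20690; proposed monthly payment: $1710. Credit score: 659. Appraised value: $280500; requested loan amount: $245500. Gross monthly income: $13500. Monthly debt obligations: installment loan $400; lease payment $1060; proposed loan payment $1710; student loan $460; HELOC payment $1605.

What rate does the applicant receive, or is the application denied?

Approved at 10.225%

Credit score 659 ≥ 631 (meets minimum)
Liquid reserves cover 20,690/1,710 = 12.1 months — ≥ 4 required
Loan-to-value = 245,500/280,500 = 87.5% — pass (90% max)
Employment 50 ≥ 12 months
Total monthly debts = (400 + 1,060 + 1,710 + 460 + 1,605) = 5,235. Debt-to-income = 5,235/13,500 = 38.8% — meets 41% limit
All requirements met. Score 659 falls in the 657–692 tier → 10.225%.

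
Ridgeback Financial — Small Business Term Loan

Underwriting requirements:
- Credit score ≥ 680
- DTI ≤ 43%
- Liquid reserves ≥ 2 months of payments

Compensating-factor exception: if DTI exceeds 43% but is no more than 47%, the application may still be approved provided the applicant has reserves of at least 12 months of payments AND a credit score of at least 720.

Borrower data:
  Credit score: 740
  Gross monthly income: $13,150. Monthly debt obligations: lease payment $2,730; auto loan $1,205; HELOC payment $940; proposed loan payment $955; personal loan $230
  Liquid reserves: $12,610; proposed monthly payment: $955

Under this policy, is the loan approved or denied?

Credit score 740 ≥ 680 (meets base)
Total debts = (2,730 + 1,205 + 940 + 955 + 230) = 6,060. DTI: 6,060 ÷ 13,150 = 46.1%, over the 43% base limit.
Reserves: 12,610 ÷ 955 = 13.2 months (meets 2-month minimum)
46.1% falls in the override range (43%–47%), so the compensating-factor test applies.
Reserves 13.2 ≥ 12 months; credit score 740 ≥ 720.
Both compensating conditions met → exception applies.

Approved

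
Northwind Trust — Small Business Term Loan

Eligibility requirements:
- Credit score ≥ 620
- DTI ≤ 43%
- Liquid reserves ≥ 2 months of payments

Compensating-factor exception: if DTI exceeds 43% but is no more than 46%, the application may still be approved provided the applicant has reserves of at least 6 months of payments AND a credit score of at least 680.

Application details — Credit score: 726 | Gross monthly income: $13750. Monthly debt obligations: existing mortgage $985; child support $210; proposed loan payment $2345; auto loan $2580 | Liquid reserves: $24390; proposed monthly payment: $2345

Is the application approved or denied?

Approved

Credit score 726 ≥ 620 (meets base)
Total debts = (985 + 210 + 2,345 + 2,580) = 6,120. DTI: 6,120 ÷ 13,750 = 44.5%, over the 43% base limit.
Reserves = 24,390/2,345 = 10.4 months ≥ 2
44.5% falls in the override range (43%–46%), so the compensating-factor test applies.
Override check — reserves: 10.4 mo (ok); score: 726 (ok).
Both override conditions satisfied; DTI exception granted.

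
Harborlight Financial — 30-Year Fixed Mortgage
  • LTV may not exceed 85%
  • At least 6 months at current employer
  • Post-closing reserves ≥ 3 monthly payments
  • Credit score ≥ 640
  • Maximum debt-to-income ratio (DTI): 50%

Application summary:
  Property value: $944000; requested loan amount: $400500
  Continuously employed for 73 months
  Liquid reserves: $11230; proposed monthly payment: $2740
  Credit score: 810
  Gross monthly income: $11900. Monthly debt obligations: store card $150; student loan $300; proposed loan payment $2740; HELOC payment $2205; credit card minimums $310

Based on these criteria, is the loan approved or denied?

Approved

LTV = 400,500/944,000 = 42.4% ≤ 85%
Employment 73 ≥ 6 months
Reserves: 11,230 ÷ 2,740 = 4.1 months (meets 3-month minimum)
Credit score 810 ≥ 640 (meets)
Total monthly debts = (150 + 300 + 2,740 + 2,205 + 310) = 5,705. DTI: 5,705 ÷ 11,900 = 47.9%, within the 50% cap
All criteria satisfied.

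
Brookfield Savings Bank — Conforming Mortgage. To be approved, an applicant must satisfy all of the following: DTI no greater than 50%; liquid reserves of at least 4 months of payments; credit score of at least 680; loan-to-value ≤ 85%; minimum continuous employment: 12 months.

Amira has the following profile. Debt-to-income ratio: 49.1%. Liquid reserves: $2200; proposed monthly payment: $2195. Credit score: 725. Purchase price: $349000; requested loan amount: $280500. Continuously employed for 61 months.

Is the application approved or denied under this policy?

DTI 49.1% is within the 50% limit
Reserves = 2,200/2,195 = 1.0 months < 4
Credit score 725 ≥ 680 (meets)
Loan-to-value = 280,500/349,000 = 80.4% — pass (85% max)
Employment 61 ≥ 12 months
Fails on reserves.

Denied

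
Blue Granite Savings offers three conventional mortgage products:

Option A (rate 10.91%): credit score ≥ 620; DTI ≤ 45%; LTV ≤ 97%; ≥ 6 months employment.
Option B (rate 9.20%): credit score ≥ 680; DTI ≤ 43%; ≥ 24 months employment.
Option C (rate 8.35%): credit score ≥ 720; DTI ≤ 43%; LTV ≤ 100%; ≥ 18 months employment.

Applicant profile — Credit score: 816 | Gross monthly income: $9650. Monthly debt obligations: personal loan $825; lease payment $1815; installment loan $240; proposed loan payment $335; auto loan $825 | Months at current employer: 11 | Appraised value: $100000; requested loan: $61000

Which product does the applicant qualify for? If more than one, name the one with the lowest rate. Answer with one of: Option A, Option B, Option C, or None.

Option A

Total debts = (825 + 1,815 + 240 + 335 + 825) = 4,040; DTI = 4,040/9,650 = 41.9%.
LTV = 61,000/100,000 = 61%.
Option A: score 816 ≥ 620; DTI 41.9% ≤ 45%; LTV 61% ≤ 97%; employment 11 ≥ 6 mo → qualifies.
Option B: score 816 ≥ 680; DTI 41.9% ≤ 43%; employment 11 < 24 mo → does not qualify.
Option C: score 816 ≥ 720; DTI 41.9% ≤ 43%; LTV 61% ≤ 100%; employment 11 < 18 mo → does not qualify.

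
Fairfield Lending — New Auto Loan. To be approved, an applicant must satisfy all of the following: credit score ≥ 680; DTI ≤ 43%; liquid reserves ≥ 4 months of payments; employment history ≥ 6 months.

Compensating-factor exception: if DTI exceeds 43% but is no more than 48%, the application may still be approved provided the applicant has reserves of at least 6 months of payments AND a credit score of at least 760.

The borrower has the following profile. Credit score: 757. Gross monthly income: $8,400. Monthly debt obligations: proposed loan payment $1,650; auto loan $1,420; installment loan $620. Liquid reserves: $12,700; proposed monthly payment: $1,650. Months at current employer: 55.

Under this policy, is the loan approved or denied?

Denied

Credit score 757 ≥ 680 (meets base)
Total debts = (1,650 + 1,420 + 620) = 3,690. DTI: 3,690 ÷ 8,400 = 43.9%, over the 43% base limit.
Reserves = 12,700/1,650 = 7.7 months ≥ 4
Employment 55 ≥ 6 months
43.9% falls in the override range (43%–48%), so the compensating-factor test applies.
Reserves 7.7 ≥ 6 months; credit score 757 < 760.
Compensating-factor requirement not fully met.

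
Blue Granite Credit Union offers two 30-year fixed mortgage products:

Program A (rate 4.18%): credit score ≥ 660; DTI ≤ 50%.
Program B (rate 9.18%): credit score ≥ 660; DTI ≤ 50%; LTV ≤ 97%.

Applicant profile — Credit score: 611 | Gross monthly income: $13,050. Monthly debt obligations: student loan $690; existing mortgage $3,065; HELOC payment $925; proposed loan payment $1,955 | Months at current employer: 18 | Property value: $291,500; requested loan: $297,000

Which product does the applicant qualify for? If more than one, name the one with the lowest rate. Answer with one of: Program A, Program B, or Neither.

Neither

Total debts = (690 + 3,065 + 925 + 1,955) = 6,635; DTI = 6,635/13,050 = 50.8%.
LTV = 297,000/291,500 = 101.9%.
Program A: score 611 < 660; DTI 50.8% > 50% → does not qualify.
Program B: score 611 < 660; DTI 50.8% > 50%; LTV 101.9% > 97% → does not qualify.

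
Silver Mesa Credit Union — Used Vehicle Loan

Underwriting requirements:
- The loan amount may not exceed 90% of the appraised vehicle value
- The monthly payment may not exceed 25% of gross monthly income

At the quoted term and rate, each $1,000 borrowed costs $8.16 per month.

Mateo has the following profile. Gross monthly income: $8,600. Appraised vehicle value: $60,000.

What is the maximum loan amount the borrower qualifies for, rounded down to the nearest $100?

Payment cap: 25% × $8,600 = $2,150/month.
At $8.16 per $1,000, that supports 2,150/8.16 × 1,000 ≈ $263,480 → $263,400.
LTV cap: 90% × $60,000 = $54,000 → $54,000.
Binding constraint: loan-to-value.

$54,000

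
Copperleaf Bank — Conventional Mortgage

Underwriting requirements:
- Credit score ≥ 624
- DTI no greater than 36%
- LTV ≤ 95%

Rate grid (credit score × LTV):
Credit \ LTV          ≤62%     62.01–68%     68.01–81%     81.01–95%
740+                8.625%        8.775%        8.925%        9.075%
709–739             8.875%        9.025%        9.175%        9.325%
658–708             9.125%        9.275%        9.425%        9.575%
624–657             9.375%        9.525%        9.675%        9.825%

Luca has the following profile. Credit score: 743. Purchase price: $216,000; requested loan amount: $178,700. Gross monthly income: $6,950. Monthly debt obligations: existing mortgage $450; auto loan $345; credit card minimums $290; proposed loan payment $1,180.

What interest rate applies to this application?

9.075%

Credit score 743 ≥ 624; Total monthly debts = (450 + 345 + 290 + 1,180) = 2,265. DTI = 2,265/6,950 = 32.6% ≤ 36%
LTV: 178,700 ÷ 216,000 = 82.7%, within 95% cap
Credit 743 → row 740+; LTV 82.7% → column 81.01–95%. Grid cell → 9.075%.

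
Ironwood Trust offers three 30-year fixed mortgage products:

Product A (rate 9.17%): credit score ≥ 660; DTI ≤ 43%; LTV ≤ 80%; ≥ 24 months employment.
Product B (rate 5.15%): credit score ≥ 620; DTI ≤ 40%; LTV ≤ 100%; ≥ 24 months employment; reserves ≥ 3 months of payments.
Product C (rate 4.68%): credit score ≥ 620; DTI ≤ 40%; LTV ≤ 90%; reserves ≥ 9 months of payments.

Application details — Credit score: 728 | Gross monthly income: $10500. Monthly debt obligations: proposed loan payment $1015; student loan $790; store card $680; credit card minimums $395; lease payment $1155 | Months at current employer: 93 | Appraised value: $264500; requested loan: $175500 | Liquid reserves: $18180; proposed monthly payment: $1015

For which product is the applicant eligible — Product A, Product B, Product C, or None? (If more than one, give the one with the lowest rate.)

Product C

Total debts = (1,015 + 790 + 680 + 395 + 1,155) = 4,035; DTI = 4,035/10,500 = 38.4%.
LTV = 175,500/264,500 = 66.4%.
Reserves = 18,180/1,015 = 17.9 months.
Product A: score 728 ≥ 660; DTI 38.4% ≤ 43%; LTV 66.4% ≤ 80%; employment 93 ≥ 24 mo → qualifies.
Product B: score 728 ≥ 620; DTI 38.4% ≤ 40%; LTV 66.4% ≤ 100%; employment 93 ≥ 24 mo; reserves 17.9 ≥ 3 mo → qualifies.
Product C: score 728 ≥ 620; DTI 38.4% ≤ 40%; LTV 66.4% ≤ 90%; reserves 17.9 ≥ 9 mo → qualifies.
Qualifying: Product A, Product B, Product C. Lowest rate is 4.68% → Product C.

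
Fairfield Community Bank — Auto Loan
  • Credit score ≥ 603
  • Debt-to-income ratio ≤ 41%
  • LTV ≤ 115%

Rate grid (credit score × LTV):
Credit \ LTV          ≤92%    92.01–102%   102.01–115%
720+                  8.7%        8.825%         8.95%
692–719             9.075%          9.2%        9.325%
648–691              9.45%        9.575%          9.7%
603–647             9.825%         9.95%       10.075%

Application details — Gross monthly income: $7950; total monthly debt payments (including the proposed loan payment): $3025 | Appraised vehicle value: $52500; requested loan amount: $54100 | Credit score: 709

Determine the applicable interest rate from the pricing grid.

9.325%

Credit score 709 ≥ 603; DTI: 3,025 ÷ 7,950 = 38.1%, within the 41% cap
Loan-to-value = 54,100/52,500 = 103% — pass (115% max)
Score 709 is in the 692–719 band; LTV 103% is in the 102.01–115% band → 9.325%.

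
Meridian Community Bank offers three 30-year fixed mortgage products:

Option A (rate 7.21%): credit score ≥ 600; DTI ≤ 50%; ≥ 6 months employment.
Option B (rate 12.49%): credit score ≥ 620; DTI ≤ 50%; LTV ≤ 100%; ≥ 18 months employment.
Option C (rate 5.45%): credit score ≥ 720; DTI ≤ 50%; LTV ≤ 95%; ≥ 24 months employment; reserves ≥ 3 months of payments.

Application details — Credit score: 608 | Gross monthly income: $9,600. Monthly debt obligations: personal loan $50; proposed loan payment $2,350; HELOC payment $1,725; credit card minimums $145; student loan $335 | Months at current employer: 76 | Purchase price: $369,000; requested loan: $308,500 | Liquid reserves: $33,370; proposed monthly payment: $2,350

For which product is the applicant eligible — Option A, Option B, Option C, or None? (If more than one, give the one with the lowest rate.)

Option A

Total debts = (50 + 2,350 + 1,725 + 145 + 335) = 4,605; DTI = 4,605/9,600 = 48%.
LTV = 308,500/369,000 = 83.6%.
Reserves = 33,370/2,350 = 14.2 months.
Option A: score 608 ≥ 600; DTI 48% ≤ 50%; employment 76 ≥ 6 mo → qualifies.
Option B: score 608 < 620; DTI 48% ≤ 50%; LTV 83.6% ≤ 100%; employment 76 ≥ 18 mo → does not qualify.
Option C: score 608 < 720; DTI 48% ≤ 50%; LTV 83.6% ≤ 95%; employment 76 ≥ 24 mo; reserves 14.2 ≥ 3 mo → does not qualify.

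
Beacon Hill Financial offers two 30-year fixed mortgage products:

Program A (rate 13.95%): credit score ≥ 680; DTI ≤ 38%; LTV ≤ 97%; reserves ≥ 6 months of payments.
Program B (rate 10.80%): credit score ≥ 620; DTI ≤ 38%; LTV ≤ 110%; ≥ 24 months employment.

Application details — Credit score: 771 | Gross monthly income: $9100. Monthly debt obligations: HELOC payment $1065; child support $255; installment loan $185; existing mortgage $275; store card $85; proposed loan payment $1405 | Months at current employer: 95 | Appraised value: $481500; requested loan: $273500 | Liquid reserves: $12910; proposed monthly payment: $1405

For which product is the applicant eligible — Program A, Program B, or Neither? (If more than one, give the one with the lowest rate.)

Total debts = (1,065 + 255 + 185 + 275 + 85 + 1,405) = 3,270; DTI = 3,270/9,100 = 35.9%.
LTV = 273,500/481,500 = 56.8%.
Reserves = 12,910/1,405 = 9.2 months.
Program A: score 771 ≥ 680; DTI 35.9% ≤ 38%; LTV 56.8% ≤ 97%; reserves 9.2 ≥ 6 mo → qualifies.
Program B: score 771 ≥ 620; DTI 35.9% ≤ 38%; LTV 56.8% ≤ 110%; employment 95 ≥ 24 mo → qualifies.
Qualifying: Program A, Program B. Lowest rate is 10.80% → Program B.

Program B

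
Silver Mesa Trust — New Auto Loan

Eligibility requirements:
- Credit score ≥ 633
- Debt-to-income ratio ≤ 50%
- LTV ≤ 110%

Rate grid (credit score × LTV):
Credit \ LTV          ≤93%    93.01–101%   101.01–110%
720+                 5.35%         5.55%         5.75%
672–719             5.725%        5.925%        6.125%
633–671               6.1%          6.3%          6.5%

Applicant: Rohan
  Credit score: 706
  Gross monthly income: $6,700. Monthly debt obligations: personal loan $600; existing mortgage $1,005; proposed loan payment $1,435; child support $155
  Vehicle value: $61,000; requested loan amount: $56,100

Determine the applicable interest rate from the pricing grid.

5.725%

Credit score 706 ≥ 633; Total monthly debts = (600 + 1,005 + 1,435 + 155) = 3,195. Debt-to-income = 3,195/6,700 = 47.7% — meets 50% limit
LTV = 56,100/61,000 = 92% ≤ 110%
Credit 706 → row 672–719; LTV 92% → column ≤93%. Grid cell → 5.725%.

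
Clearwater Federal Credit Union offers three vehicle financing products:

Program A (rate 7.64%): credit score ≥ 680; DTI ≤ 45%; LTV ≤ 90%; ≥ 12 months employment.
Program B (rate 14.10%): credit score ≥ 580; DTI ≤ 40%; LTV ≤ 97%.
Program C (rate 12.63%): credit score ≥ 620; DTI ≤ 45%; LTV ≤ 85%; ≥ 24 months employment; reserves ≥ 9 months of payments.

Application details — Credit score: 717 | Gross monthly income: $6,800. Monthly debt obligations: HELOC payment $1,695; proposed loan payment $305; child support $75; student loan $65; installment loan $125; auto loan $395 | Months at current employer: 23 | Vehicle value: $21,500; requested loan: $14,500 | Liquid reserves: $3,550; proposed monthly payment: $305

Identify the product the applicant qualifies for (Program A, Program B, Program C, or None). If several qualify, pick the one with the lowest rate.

Total debts = (1,695 + 305 + 75 + 65 + 125 + 395) = 2,660; DTI = 2,660/6,800 = 39.1%.
LTV = 14,500/21,500 = 67.4%.
Reserves = 3,550/305 = 11.6 months.
Program A: score 717 ≥ 680; DTI 39.1% ≤ 45%; LTV 67.4% ≤ 90%; employment 23 ≥ 12 mo → qualifies.
Program B: score 717 ≥ 580; DTI 39.1% ≤ 40%; LTV 67.4% ≤ 97% → qualifies.
Program C: score 717 ≥ 620; DTI 39.1% ≤ 45%; LTV 67.4% ≤ 85%; employment 23 < 24 mo; reserves 11.6 ≥ 9 mo → does not qualify.
Qualifying: Program A, Program B. Lowest rate is 7.64% → Program A.

Program A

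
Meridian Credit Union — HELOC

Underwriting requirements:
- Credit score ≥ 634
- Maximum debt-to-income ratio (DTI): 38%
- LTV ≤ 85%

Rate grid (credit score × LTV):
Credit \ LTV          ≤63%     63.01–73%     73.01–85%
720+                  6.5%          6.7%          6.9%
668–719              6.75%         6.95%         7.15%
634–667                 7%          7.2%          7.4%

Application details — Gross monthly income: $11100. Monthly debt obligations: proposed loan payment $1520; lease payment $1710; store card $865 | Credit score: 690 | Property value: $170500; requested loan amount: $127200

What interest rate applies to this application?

7.15%

Credit score 690 ≥ 634; Total monthly debts = (1,520 + 1,710 + 865) = 4,095. DTI: 4,095 ÷ 11,100 = 36.9%, within the 38% cap
LTV = 127,200/170,500 = 74.6% ≤ 85%
Credit 690 → row 668–719; LTV 74.6% → column 73.01–85%. Grid cell → 7.15%.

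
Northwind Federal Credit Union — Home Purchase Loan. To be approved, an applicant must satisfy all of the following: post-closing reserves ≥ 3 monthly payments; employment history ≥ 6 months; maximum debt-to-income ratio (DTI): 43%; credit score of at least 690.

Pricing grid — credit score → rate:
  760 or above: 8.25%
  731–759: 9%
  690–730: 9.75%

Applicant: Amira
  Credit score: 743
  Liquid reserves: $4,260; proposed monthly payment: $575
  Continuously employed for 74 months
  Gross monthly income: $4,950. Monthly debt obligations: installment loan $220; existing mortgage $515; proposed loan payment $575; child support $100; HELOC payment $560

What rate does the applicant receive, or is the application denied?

Credit score 743 ≥ 690 (meets minimum)
Liquid reserves cover 4,260/575 = 7.4 months — ≥ 3 required
Total monthly debts = (220 + 515 + 575 + 100 + 560) = 1,970. DTI = 1,970/4,950 = 39.8% ≤ 43%
Employment 74 ≥ 6 months
All requirements met. Score 743 falls in the 731–759 tier → 9%.

Approved at 9%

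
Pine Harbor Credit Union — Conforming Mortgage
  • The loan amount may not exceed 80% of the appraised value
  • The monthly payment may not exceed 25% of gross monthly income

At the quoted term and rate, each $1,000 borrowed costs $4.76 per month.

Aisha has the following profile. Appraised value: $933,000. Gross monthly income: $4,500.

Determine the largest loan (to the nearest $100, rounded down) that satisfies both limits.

$236,300

Payment cap: 25% × $4,500 = $1,125/month.
At $4.76 per $1,000, that supports 1,125/4.76 × 1,000 ≈ $236,344 → $236,300.
LTV cap: 80% × $933,000 = $746,400 → $746,400.
Binding constraint: payment-to-income.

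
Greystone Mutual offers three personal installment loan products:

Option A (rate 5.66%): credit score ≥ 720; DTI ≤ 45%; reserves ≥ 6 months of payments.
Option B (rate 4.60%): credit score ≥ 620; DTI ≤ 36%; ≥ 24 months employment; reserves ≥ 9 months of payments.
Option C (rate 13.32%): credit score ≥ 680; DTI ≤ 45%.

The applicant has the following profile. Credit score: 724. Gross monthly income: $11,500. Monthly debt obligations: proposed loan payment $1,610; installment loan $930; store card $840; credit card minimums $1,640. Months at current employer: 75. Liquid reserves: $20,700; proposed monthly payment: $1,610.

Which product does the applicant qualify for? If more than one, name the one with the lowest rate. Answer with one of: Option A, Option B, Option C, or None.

Total debts = (1,610 + 930 + 840 + 1,640) = 5,020; DTI = 5,020/11,500 = 43.7%.
Reserves = 20,700/1,610 = 12.9 months.
Option A: score 724 ≥ 720; DTI 43.7% ≤ 45%; reserves 12.9 ≥ 6 mo → qualifies.
Option B: score 724 ≥ 620; DTI 43.7% > 36%; employment 75 ≥ 24 mo; reserves 12.9 ≥ 9 mo → does not qualify.
Option C: score 724 ≥ 680; DTI 43.7% ≤ 45% → qualifies.
Qualifying: Option A, Option C. Lowest rate is 5.66% → Option A.

Option A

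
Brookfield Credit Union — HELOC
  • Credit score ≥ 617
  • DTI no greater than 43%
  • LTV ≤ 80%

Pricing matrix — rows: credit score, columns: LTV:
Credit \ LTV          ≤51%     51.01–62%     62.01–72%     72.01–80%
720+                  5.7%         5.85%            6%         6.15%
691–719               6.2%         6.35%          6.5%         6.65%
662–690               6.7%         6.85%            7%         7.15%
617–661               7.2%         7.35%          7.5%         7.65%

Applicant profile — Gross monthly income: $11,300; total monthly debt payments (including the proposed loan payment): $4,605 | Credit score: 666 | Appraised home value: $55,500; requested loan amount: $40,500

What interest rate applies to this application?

Credit score 666 ≥ 617; DTI = 4,605/11,300 = 40.8% ≤ 43%
Loan-to-value = 40,500/55,500 = 73% — pass (80% max)
Credit 666 → row 662–690; LTV 73% → column 72.01–80%. Grid cell → 7.15%.

7.15%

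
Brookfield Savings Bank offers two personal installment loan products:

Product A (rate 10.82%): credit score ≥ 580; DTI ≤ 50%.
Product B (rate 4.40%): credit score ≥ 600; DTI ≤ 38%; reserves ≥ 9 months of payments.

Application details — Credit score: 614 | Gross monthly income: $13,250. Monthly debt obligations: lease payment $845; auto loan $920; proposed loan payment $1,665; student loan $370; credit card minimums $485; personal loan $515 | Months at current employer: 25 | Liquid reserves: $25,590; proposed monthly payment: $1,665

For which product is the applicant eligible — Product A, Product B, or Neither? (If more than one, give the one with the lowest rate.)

Product B

Total debts = (845 + 920 + 1,665 + 370 + 485 + 515) = 4,800; DTI = 4,800/13,250 = 36.2%.
Reserves = 25,590/1,665 = 15.4 months.
Product A: score 614 ≥ 580; DTI 36.2% ≤ 50% → qualifies.
Product B: score 614 ≥ 600; DTI 36.2% ≤ 38%; reserves 15.4 ≥ 9 mo → qualifies.
Qualifying: Product A, Product B. Lowest rate is 4.40% → Product B.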